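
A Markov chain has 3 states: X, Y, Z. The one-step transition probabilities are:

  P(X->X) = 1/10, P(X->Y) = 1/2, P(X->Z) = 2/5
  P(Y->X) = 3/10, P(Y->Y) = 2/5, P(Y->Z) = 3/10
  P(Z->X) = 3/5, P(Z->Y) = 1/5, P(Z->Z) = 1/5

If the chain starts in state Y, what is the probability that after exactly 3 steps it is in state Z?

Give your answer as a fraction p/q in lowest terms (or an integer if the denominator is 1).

Answer: 303/1000

Derivation:
Computing P^3 by repeated multiplication:
P^1 =
  X: [1/10, 1/2, 2/5]
  Y: [3/10, 2/5, 3/10]
  Z: [3/5, 1/5, 1/5]
P^2 =
  X: [2/5, 33/100, 27/100]
  Y: [33/100, 37/100, 3/10]
  Z: [6/25, 21/50, 17/50]
P^3 =
  X: [301/1000, 193/500, 313/1000]
  Y: [81/250, 373/1000, 303/1000]
  Z: [177/500, 89/250, 29/100]

(P^3)[Y -> Z] = 303/1000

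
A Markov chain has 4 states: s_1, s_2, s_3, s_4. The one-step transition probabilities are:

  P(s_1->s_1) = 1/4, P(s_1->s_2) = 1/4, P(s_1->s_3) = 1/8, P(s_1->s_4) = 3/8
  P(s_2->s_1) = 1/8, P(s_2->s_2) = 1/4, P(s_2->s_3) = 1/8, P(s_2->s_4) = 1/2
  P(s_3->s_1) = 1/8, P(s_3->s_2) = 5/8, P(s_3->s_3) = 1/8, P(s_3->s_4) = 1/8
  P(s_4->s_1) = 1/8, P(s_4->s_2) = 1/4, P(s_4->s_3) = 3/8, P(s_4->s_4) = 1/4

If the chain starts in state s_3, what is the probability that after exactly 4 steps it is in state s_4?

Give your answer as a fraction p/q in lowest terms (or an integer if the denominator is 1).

Answer: 1297/4096

Derivation:
Computing P^4 by repeated multiplication:
P^1 =
  s_1: [1/4, 1/4, 1/8, 3/8]
  s_2: [1/8, 1/4, 1/8, 1/2]
  s_3: [1/8, 5/8, 1/8, 1/8]
  s_4: [1/8, 1/4, 3/8, 1/4]
P^2 =
  s_1: [5/32, 19/64, 7/32, 21/64]
  s_2: [9/64, 19/64, 1/4, 5/16]
  s_3: [9/64, 19/64, 5/32, 13/32]
  s_4: [9/64, 25/64, 3/16, 9/32]
P^3 =
  s_1: [37/256, 85/256, 53/256, 81/256]
  s_2: [73/512, 11/32, 13/64, 159/512]
  s_3: [73/512, 79/256, 29/128, 165/512]
  s_4: [73/512, 41/128, 25/128, 175/512]
P^4 =
  s_1: [293/2048, 671/2048, 209/1024, 333/1024]
  s_2: [585/4096, 167/512, 415/2048, 1345/4096]
  s_3: [585/4096, 343/1024, 421/2048, 1297/4096]
  s_4: [585/4096, 331/1024, 431/2048, 1325/4096]

(P^4)[s_3 -> s_4] = 1297/4096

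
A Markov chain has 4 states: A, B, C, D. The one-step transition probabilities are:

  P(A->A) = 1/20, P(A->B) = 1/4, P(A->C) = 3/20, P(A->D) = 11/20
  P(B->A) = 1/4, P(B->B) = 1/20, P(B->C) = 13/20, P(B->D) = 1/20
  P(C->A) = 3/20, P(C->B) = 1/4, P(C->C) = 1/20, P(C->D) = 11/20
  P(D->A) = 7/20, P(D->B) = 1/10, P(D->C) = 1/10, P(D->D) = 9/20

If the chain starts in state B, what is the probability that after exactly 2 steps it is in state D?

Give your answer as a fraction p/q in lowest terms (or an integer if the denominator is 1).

Answer: 13/25

Derivation:
Computing P^2 by repeated multiplication:
P^1 =
  A: [1/20, 1/4, 3/20, 11/20]
  B: [1/4, 1/20, 13/20, 1/20]
  C: [3/20, 1/4, 1/20, 11/20]
  D: [7/20, 1/10, 1/10, 9/20]
P^2 =
  A: [7/25, 47/400, 93/400, 37/100]
  B: [7/50, 93/400, 43/400, 13/25]
  C: [27/100, 47/400, 97/400, 37/100]
  D: [43/200, 13/80, 67/400, 91/200]

(P^2)[B -> D] = 13/25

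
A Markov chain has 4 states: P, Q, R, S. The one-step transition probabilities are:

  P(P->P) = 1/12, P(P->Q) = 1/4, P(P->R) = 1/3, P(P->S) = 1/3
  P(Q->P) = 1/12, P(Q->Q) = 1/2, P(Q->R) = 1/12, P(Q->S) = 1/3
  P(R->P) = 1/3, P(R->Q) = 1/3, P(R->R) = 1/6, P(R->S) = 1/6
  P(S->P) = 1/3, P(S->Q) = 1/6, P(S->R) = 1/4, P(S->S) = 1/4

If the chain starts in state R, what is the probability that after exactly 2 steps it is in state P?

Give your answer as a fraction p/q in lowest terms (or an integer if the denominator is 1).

Answer: 1/6

Derivation:
Computing P^2 by repeated multiplication:
P^1 =
  P: [1/12, 1/4, 1/3, 1/3]
  Q: [1/12, 1/2, 1/12, 1/3]
  R: [1/3, 1/3, 1/6, 1/6]
  S: [1/3, 1/6, 1/4, 1/4]
P^2 =
  P: [1/4, 5/16, 3/16, 1/4]
  Q: [3/16, 17/48, 1/6, 7/24]
  R: [1/6, 1/3, 5/24, 7/24]
  S: [5/24, 7/24, 11/48, 13/48]

(P^2)[R -> P] = 1/6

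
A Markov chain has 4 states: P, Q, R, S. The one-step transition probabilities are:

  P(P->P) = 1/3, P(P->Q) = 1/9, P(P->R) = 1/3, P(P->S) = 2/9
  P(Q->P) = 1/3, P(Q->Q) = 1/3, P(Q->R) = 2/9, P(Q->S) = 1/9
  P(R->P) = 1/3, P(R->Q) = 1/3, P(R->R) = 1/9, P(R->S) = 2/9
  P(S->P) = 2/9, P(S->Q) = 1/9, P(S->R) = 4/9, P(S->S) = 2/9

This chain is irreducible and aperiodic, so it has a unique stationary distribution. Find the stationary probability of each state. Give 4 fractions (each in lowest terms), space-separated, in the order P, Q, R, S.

The stationary distribution satisfies pi = pi * P, i.e.:
  pi_P = 1/3*pi_P + 1/3*pi_Q + 1/3*pi_R + 2/9*pi_S
  pi_Q = 1/9*pi_P + 1/3*pi_Q + 1/3*pi_R + 1/9*pi_S
  pi_R = 1/3*pi_P + 2/9*pi_Q + 1/9*pi_R + 4/9*pi_S
  pi_S = 2/9*pi_P + 1/9*pi_Q + 2/9*pi_R + 2/9*pi_S
with normalization: pi_P + pi_Q + pi_R + pi_S = 1.

Using the first 3 balance equations plus normalization, the linear system A*pi = b is:
  [-2/3, 1/3, 1/3, 2/9] . pi = 0
  [1/9, -2/3, 1/3, 1/9] . pi = 0
  [1/3, 2/9, -8/9, 4/9] . pi = 0
  [1, 1, 1, 1] . pi = 1

Solving yields:
  pi_P = 222/713
  pi_Q = 157/713
  pi_R = 193/713
  pi_S = 141/713

Verification (pi * P):
  222/713*1/3 + 157/713*1/3 + 193/713*1/3 + 141/713*2/9 = 222/713 = pi_P  (ok)
  222/713*1/9 + 157/713*1/3 + 193/713*1/3 + 141/713*1/9 = 157/713 = pi_Q  (ok)
  222/713*1/3 + 157/713*2/9 + 193/713*1/9 + 141/713*4/9 = 193/713 = pi_R  (ok)
  222/713*2/9 + 157/713*1/9 + 193/713*2/9 + 141/713*2/9 = 141/713 = pi_S  (ok)

Answer: 222/713 157/713 193/713 141/713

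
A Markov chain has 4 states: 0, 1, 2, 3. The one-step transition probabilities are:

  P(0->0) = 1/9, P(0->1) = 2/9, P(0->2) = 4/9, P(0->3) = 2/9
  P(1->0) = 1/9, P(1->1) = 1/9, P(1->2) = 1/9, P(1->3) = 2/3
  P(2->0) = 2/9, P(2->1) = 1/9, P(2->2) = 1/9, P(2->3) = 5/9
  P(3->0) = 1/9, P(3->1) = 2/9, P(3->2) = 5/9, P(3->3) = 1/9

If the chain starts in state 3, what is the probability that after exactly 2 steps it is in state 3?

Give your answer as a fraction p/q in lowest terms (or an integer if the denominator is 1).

Answer: 40/81

Derivation:
Computing P^2 by repeated multiplication:
P^1 =
  0: [1/9, 2/9, 4/9, 2/9]
  1: [1/9, 1/9, 1/9, 2/3]
  2: [2/9, 1/9, 1/9, 5/9]
  3: [1/9, 2/9, 5/9, 1/9]
P^2 =
  0: [13/81, 4/27, 20/81, 4/9]
  1: [10/81, 16/81, 4/9, 19/81]
  2: [10/81, 16/81, 35/81, 20/81]
  3: [14/81, 11/81, 16/81, 40/81]

(P^2)[3 -> 3] = 40/81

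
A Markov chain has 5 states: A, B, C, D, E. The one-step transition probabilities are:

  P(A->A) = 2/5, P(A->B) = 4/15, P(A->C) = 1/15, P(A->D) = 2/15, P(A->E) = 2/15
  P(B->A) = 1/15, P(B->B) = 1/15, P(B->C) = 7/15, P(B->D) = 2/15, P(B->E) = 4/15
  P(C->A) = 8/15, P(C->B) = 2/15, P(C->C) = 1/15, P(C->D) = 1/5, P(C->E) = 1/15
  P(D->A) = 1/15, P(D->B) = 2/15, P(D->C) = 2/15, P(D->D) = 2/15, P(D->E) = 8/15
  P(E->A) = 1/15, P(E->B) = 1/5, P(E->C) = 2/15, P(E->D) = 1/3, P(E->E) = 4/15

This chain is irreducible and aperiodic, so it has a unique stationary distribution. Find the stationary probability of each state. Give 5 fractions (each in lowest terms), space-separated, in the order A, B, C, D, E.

Answer: 1555/7238 8509/50666 4156/25333 4959/25333 6521/25333

Derivation:
The stationary distribution satisfies pi = pi * P, i.e.:
  pi_A = 2/5*pi_A + 1/15*pi_B + 8/15*pi_C + 1/15*pi_D + 1/15*pi_E
  pi_B = 4/15*pi_A + 1/15*pi_B + 2/15*pi_C + 2/15*pi_D + 1/5*pi_E
  pi_C = 1/15*pi_A + 7/15*pi_B + 1/15*pi_C + 2/15*pi_D + 2/15*pi_E
  pi_D = 2/15*pi_A + 2/15*pi_B + 1/5*pi_C + 2/15*pi_D + 1/3*pi_E
  pi_E = 2/15*pi_A + 4/15*pi_B + 1/15*pi_C + 8/15*pi_D + 4/15*pi_E
with normalization: pi_A + pi_B + pi_C + pi_D + pi_E = 1.

Using the first 4 balance equations plus normalization, the linear system A*pi = b is:
  [-3/5, 1/15, 8/15, 1/15, 1/15] . pi = 0
  [4/15, -14/15, 2/15, 2/15, 1/5] . pi = 0
  [1/15, 7/15, -14/15, 2/15, 2/15] . pi = 0
  [2/15, 2/15, 1/5, -13/15, 1/3] . pi = 0
  [1, 1, 1, 1, 1] . pi = 1

Solving yields:
  pi_A = 1555/7238
  pi_B = 8509/50666
  pi_C = 4156/25333
  pi_D = 4959/25333
  pi_E = 6521/25333

Verification (pi * P):
  1555/7238*2/5 + 8509/50666*1/15 + 4156/25333*8/15 + 4959/25333*1/15 + 6521/25333*1/15 = 1555/7238 = pi_A  (ok)
  1555/7238*4/15 + 8509/50666*1/15 + 4156/25333*2/15 + 4959/25333*2/15 + 6521/25333*1/5 = 8509/50666 = pi_B  (ok)
  1555/7238*1/15 + 8509/50666*7/15 + 4156/25333*1/15 + 4959/25333*2/15 + 6521/25333*2/15 = 4156/25333 = pi_C  (ok)
  1555/7238*2/15 + 8509/50666*2/15 + 4156/25333*1/5 + 4959/25333*2/15 + 6521/25333*1/3 = 4959/25333 = pi_D  (ok)
  1555/7238*2/15 + 8509/50666*4/15 + 4156/25333*1/15 + 4959/25333*8/15 + 6521/25333*4/15 = 6521/25333 = pi_E  (ok)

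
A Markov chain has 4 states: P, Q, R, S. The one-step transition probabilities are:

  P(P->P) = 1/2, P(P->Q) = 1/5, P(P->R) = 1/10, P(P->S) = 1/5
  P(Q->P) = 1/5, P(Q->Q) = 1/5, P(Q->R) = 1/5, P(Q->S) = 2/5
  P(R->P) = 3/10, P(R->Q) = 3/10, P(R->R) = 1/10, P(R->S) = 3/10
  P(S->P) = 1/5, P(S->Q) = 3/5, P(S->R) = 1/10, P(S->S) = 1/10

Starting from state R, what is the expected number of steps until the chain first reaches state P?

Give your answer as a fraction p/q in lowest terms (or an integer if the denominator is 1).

Let h_i = expected steps to first reach P from state i.
Boundary: h_P = 0.
First-step equations for the other states:
  h_Q = 1 + 1/5*h_P + 1/5*h_Q + 1/5*h_R + 2/5*h_S
  h_R = 1 + 3/10*h_P + 3/10*h_Q + 1/10*h_R + 3/10*h_S
  h_S = 1 + 1/5*h_P + 3/5*h_Q + 1/10*h_R + 1/10*h_S

Substituting h_P = 0 and rearranging gives the linear system (I - Q) h = 1:
  [4/5, -1/5, -2/5] . (h_Q, h_R, h_S) = 1
  [-3/10, 9/10, -3/10] . (h_Q, h_R, h_S) = 1
  [-3/5, -1/10, 9/10] . (h_Q, h_R, h_S) = 1

Solving yields:
  h_Q = 710/153
  h_R = 215/51
  h_S = 715/153

Starting state is R, so the expected hitting time is h_R = 215/51.

Answer: 215/51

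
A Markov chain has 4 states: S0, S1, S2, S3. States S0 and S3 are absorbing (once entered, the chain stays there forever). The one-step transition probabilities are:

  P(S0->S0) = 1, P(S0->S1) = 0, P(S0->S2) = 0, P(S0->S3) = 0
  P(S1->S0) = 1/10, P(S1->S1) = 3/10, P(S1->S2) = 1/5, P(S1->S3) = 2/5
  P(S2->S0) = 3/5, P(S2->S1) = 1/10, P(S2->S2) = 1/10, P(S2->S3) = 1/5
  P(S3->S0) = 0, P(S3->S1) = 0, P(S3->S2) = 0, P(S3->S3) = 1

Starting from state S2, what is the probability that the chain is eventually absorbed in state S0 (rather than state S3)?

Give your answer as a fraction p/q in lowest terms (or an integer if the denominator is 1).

Let a_i = P(absorbed in S0 | start in state i).
Boundary conditions: a_S0 = 1, a_S3 = 0.
For each transient state i, a_i = sum_j P(i->j) * a_j:
  a_S1 = 1/10*a_S0 + 3/10*a_S1 + 1/5*a_S2 + 2/5*a_S3
  a_S2 = 3/5*a_S0 + 1/10*a_S1 + 1/10*a_S2 + 1/5*a_S3

Substituting a_S0 = 1 and a_S3 = 0, rearrange to (I - Q) a = r where r[i] = P(i -> S0):
  [7/10, -1/5] . (a_S1, a_S2) = 1/10
  [-1/10, 9/10] . (a_S1, a_S2) = 3/5

Solving yields:
  a_S1 = 21/61
  a_S2 = 43/61

Starting state is S2, so the absorption probability is a_S2 = 43/61.

Answer: 43/61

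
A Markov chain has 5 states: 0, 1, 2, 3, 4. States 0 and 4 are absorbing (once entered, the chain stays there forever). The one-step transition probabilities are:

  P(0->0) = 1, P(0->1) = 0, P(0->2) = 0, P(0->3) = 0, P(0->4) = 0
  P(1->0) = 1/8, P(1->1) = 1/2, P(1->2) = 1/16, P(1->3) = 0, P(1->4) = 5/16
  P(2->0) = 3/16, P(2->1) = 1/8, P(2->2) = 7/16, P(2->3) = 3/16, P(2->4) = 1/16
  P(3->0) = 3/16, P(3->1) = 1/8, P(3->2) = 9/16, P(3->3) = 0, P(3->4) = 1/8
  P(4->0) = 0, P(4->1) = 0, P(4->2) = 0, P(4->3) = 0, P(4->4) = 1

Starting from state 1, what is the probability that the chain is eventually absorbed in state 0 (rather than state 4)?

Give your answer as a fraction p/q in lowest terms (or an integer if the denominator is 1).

Let a_i = P(absorbed in 0 | start in state i).
Boundary conditions: a_0 = 1, a_4 = 0.
For each transient state i, a_i = sum_j P(i->j) * a_j:
  a_1 = 1/8*a_0 + 1/2*a_1 + 1/16*a_2 + 0*a_3 + 5/16*a_4
  a_2 = 3/16*a_0 + 1/8*a_1 + 7/16*a_2 + 3/16*a_3 + 1/16*a_4
  a_3 = 3/16*a_0 + 1/8*a_1 + 9/16*a_2 + 0*a_3 + 1/8*a_4

Substituting a_0 = 1 and a_4 = 0, rearrange to (I - Q) a = r where r[i] = P(i -> 0):
  [1/2, -1/16, 0] . (a_1, a_2, a_3) = 1/8
  [-1/8, 9/16, -3/16] . (a_1, a_2, a_3) = 3/16
  [-1/8, -9/16, 1] . (a_1, a_2, a_3) = 3/16

Solving yields:
  a_1 = 291/898
  a_2 = 266/449
  a_3 = 252/449

Starting state is 1, so the absorption probability is a_1 = 291/898.

Answer: 291/898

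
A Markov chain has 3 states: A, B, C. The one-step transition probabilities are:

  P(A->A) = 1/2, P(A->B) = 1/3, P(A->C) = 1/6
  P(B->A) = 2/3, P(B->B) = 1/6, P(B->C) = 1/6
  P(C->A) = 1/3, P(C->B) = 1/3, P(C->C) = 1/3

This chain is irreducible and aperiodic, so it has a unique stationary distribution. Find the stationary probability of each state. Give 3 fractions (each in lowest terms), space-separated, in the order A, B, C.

Answer: 18/35 2/7 1/5

Derivation:
The stationary distribution satisfies pi = pi * P, i.e.:
  pi_A = 1/2*pi_A + 2/3*pi_B + 1/3*pi_C
  pi_B = 1/3*pi_A + 1/6*pi_B + 1/3*pi_C
  pi_C = 1/6*pi_A + 1/6*pi_B + 1/3*pi_C
with normalization: pi_A + pi_B + pi_C = 1.

Using the first 2 balance equations plus normalization, the linear system A*pi = b is:
  [-1/2, 2/3, 1/3] . pi = 0
  [1/3, -5/6, 1/3] . pi = 0
  [1, 1, 1] . pi = 1

Solving yields:
  pi_A = 18/35
  pi_B = 2/7
  pi_C = 1/5

Verification (pi * P):
  18/35*1/2 + 2/7*2/3 + 1/5*1/3 = 18/35 = pi_A  (ok)
  18/35*1/3 + 2/7*1/6 + 1/5*1/3 = 2/7 = pi_B  (ok)
  18/35*1/6 + 2/7*1/6 + 1/5*1/3 = 1/5 = pi_C  (ok)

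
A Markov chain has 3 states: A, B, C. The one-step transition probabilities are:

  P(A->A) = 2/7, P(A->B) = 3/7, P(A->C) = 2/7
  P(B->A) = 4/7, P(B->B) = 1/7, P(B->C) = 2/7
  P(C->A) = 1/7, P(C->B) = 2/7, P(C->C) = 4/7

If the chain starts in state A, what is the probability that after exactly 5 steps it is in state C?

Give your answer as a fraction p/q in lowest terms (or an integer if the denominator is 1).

Answer: 6710/16807

Derivation:
Computing P^5 by repeated multiplication:
P^1 =
  A: [2/7, 3/7, 2/7]
  B: [4/7, 1/7, 2/7]
  C: [1/7, 2/7, 4/7]
P^2 =
  A: [18/49, 13/49, 18/49]
  B: [2/7, 17/49, 18/49]
  C: [2/7, 13/49, 22/49]
P^3 =
  A: [106/343, 103/343, 134/343]
  B: [114/343, 95/343, 134/343]
  C: [102/343, 99/343, 142/343]
P^4 =
  A: [758/2401, 689/2401, 954/2401]
  B: [106/343, 705/2401, 954/2401]
  C: [106/343, 689/2401, 970/2401]
P^5 =
  A: [5226/16807, 4871/16807, 6710/16807]
  B: [5258/16807, 4839/16807, 6710/16807]
  C: [5210/16807, 4855/16807, 6742/16807]

(P^5)[A -> C] = 6710/16807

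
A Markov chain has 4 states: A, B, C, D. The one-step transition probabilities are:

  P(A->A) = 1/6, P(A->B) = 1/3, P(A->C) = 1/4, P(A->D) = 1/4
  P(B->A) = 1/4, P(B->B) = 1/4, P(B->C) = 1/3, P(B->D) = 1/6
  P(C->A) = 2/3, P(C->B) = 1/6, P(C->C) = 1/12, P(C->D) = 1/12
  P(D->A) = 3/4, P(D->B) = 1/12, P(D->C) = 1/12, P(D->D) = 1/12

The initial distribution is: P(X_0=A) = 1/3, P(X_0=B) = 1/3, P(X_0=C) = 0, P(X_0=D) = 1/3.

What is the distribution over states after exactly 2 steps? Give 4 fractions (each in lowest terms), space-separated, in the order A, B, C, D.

Answer: 85/216 17/72 11/54 1/6

Derivation:
Propagating the distribution step by step (d_{t+1} = d_t * P):
d_0 = (A=1/3, B=1/3, C=0, D=1/3)
  d_1[A] = 1/3*1/6 + 1/3*1/4 + 0*2/3 + 1/3*3/4 = 7/18
  d_1[B] = 1/3*1/3 + 1/3*1/4 + 0*1/6 + 1/3*1/12 = 2/9
  d_1[C] = 1/3*1/4 + 1/3*1/3 + 0*1/12 + 1/3*1/12 = 2/9
  d_1[D] = 1/3*1/4 + 1/3*1/6 + 0*1/12 + 1/3*1/12 = 1/6
d_1 = (A=7/18, B=2/9, C=2/9, D=1/6)
  d_2[A] = 7/18*1/6 + 2/9*1/4 + 2/9*2/3 + 1/6*3/4 = 85/216
  d_2[B] = 7/18*1/3 + 2/9*1/4 + 2/9*1/6 + 1/6*1/12 = 17/72
  d_2[C] = 7/18*1/4 + 2/9*1/3 + 2/9*1/12 + 1/6*1/12 = 11/54
  d_2[D] = 7/18*1/4 + 2/9*1/6 + 2/9*1/12 + 1/6*1/12 = 1/6
d_2 = (A=85/216, B=17/72, C=11/54, D=1/6)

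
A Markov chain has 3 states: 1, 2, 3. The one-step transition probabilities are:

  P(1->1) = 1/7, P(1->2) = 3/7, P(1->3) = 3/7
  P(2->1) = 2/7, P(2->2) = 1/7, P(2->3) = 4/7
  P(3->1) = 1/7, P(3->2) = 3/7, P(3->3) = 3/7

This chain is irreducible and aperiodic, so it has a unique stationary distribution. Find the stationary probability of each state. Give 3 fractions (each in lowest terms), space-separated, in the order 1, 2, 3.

Answer: 4/21 1/3 10/21

Derivation:
The stationary distribution satisfies pi = pi * P, i.e.:
  pi_1 = 1/7*pi_1 + 2/7*pi_2 + 1/7*pi_3
  pi_2 = 3/7*pi_1 + 1/7*pi_2 + 3/7*pi_3
  pi_3 = 3/7*pi_1 + 4/7*pi_2 + 3/7*pi_3
with normalization: pi_1 + pi_2 + pi_3 = 1.

Using the first 2 balance equations plus normalization, the linear system A*pi = b is:
  [-6/7, 2/7, 1/7] . pi = 0
  [3/7, -6/7, 3/7] . pi = 0
  [1, 1, 1] . pi = 1

Solving yields:
  pi_1 = 4/21
  pi_2 = 1/3
  pi_3 = 10/21

Verification (pi * P):
  4/21*1/7 + 1/3*2/7 + 10/21*1/7 = 4/21 = pi_1  (ok)
  4/21*3/7 + 1/3*1/7 + 10/21*3/7 = 1/3 = pi_2  (ok)
  4/21*3/7 + 1/3*4/7 + 10/21*3/7 = 10/21 = pi_3  (ok)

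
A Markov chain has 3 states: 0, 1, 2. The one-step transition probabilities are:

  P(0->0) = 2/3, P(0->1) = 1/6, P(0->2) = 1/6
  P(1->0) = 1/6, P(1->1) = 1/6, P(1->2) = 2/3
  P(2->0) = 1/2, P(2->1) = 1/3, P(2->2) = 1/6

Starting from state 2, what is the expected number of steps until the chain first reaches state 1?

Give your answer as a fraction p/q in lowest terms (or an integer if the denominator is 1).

Answer: 30/7

Derivation:
Let h_i = expected steps to first reach 1 from state i.
Boundary: h_1 = 0.
First-step equations for the other states:
  h_0 = 1 + 2/3*h_0 + 1/6*h_1 + 1/6*h_2
  h_2 = 1 + 1/2*h_0 + 1/3*h_1 + 1/6*h_2

Substituting h_1 = 0 and rearranging gives the linear system (I - Q) h = 1:
  [1/3, -1/6] . (h_0, h_2) = 1
  [-1/2, 5/6] . (h_0, h_2) = 1

Solving yields:
  h_0 = 36/7
  h_2 = 30/7

Starting state is 2, so the expected hitting time is h_2 = 30/7.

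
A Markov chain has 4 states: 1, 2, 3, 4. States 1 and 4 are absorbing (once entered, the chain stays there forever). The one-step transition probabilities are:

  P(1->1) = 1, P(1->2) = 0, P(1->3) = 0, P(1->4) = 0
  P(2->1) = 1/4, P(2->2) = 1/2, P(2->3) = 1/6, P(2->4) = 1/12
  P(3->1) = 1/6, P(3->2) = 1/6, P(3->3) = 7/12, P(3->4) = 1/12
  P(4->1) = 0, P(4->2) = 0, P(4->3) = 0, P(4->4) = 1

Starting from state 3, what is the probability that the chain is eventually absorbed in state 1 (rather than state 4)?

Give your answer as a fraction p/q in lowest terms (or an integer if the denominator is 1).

Answer: 9/13

Derivation:
Let a_i = P(absorbed in 1 | start in state i).
Boundary conditions: a_1 = 1, a_4 = 0.
For each transient state i, a_i = sum_j P(i->j) * a_j:
  a_2 = 1/4*a_1 + 1/2*a_2 + 1/6*a_3 + 1/12*a_4
  a_3 = 1/6*a_1 + 1/6*a_2 + 7/12*a_3 + 1/12*a_4

Substituting a_1 = 1 and a_4 = 0, rearrange to (I - Q) a = r where r[i] = P(i -> 1):
  [1/2, -1/6] . (a_2, a_3) = 1/4
  [-1/6, 5/12] . (a_2, a_3) = 1/6

Solving yields:
  a_2 = 19/26
  a_3 = 9/13

Starting state is 3, so the absorption probability is a_3 = 9/13.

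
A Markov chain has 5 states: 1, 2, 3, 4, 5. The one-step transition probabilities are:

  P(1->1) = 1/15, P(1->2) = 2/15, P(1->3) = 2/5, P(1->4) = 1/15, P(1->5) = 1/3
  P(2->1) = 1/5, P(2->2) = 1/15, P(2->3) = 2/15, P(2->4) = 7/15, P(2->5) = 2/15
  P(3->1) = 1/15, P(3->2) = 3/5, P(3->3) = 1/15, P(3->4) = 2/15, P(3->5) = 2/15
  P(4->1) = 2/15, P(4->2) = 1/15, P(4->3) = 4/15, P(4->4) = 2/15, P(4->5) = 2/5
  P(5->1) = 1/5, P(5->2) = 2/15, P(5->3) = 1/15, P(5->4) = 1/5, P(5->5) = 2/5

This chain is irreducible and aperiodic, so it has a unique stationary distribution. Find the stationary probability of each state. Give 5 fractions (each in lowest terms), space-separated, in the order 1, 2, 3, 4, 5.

The stationary distribution satisfies pi = pi * P, i.e.:
  pi_1 = 1/15*pi_1 + 1/5*pi_2 + 1/15*pi_3 + 2/15*pi_4 + 1/5*pi_5
  pi_2 = 2/15*pi_1 + 1/15*pi_2 + 3/5*pi_3 + 1/15*pi_4 + 2/15*pi_5
  pi_3 = 2/5*pi_1 + 2/15*pi_2 + 1/15*pi_3 + 4/15*pi_4 + 1/15*pi_5
  pi_4 = 1/15*pi_1 + 7/15*pi_2 + 2/15*pi_3 + 2/15*pi_4 + 1/5*pi_5
  pi_5 = 1/3*pi_1 + 2/15*pi_2 + 2/15*pi_3 + 2/5*pi_4 + 2/5*pi_5
with normalization: pi_1 + pi_2 + pi_3 + pi_4 + pi_5 = 1.

Using the first 4 balance equations plus normalization, the linear system A*pi = b is:
  [-14/15, 1/5, 1/15, 2/15, 1/5] . pi = 0
  [2/15, -14/15, 3/5, 1/15, 2/15] . pi = 0
  [2/5, 2/15, -14/15, 4/15, 1/15] . pi = 0
  [1/15, 7/15, 2/15, -13/15, 1/5] . pi = 0
  [1, 1, 1, 1, 1] . pi = 1

Solving yields:
  pi_1 = 9510/65773
  pi_2 = 12221/65773
  pi_3 = 11071/65773
  pi_4 = 13507/65773
  pi_5 = 19464/65773

Verification (pi * P):
  9510/65773*1/15 + 12221/65773*1/5 + 11071/65773*1/15 + 13507/65773*2/15 + 19464/65773*1/5 = 9510/65773 = pi_1  (ok)
  9510/65773*2/15 + 12221/65773*1/15 + 11071/65773*3/5 + 13507/65773*1/15 + 19464/65773*2/15 = 12221/65773 = pi_2  (ok)
  9510/65773*2/5 + 12221/65773*2/15 + 11071/65773*1/15 + 13507/65773*4/15 + 19464/65773*1/15 = 11071/65773 = pi_3  (ok)
  9510/65773*1/15 + 12221/65773*7/15 + 11071/65773*2/15 + 13507/65773*2/15 + 19464/65773*1/5 = 13507/65773 = pi_4  (ok)
  9510/65773*1/3 + 12221/65773*2/15 + 11071/65773*2/15 + 13507/65773*2/5 + 19464/65773*2/5 = 19464/65773 = pi_5  (ok)

Answer: 9510/65773 12221/65773 11071/65773 13507/65773 19464/65773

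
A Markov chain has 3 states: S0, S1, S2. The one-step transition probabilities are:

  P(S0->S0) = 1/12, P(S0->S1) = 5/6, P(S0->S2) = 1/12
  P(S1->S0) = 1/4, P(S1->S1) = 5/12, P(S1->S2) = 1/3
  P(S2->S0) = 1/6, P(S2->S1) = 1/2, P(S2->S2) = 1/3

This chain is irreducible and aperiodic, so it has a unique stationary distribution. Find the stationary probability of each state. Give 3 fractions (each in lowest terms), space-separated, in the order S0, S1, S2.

The stationary distribution satisfies pi = pi * P, i.e.:
  pi_S0 = 1/12*pi_S0 + 1/4*pi_S1 + 1/6*pi_S2
  pi_S1 = 5/6*pi_S0 + 5/12*pi_S1 + 1/2*pi_S2
  pi_S2 = 1/12*pi_S0 + 1/3*pi_S1 + 1/3*pi_S2
with normalization: pi_S0 + pi_S1 + pi_S2 = 1.

Using the first 2 balance equations plus normalization, the linear system A*pi = b is:
  [-11/12, 1/4, 1/6] . pi = 0
  [5/6, -7/12, 1/2] . pi = 0
  [1, 1, 1] . pi = 1

Solving yields:
  pi_S0 = 32/165
  pi_S1 = 86/165
  pi_S2 = 47/165

Verification (pi * P):
  32/165*1/12 + 86/165*1/4 + 47/165*1/6 = 32/165 = pi_S0  (ok)
  32/165*5/6 + 86/165*5/12 + 47/165*1/2 = 86/165 = pi_S1  (ok)
  32/165*1/12 + 86/165*1/3 + 47/165*1/3 = 47/165 = pi_S2  (ok)

Answer: 32/165 86/165 47/165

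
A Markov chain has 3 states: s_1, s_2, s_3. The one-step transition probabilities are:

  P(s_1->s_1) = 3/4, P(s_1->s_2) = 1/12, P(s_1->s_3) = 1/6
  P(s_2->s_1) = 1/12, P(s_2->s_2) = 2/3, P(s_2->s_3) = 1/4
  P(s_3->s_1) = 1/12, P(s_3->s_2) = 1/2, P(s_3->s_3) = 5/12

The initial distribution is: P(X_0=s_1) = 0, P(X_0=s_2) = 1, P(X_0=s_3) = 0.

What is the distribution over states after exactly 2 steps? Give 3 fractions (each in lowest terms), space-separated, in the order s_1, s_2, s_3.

Answer: 5/36 83/144 41/144

Derivation:
Propagating the distribution step by step (d_{t+1} = d_t * P):
d_0 = (s_1=0, s_2=1, s_3=0)
  d_1[s_1] = 0*3/4 + 1*1/12 + 0*1/12 = 1/12
  d_1[s_2] = 0*1/12 + 1*2/3 + 0*1/2 = 2/3
  d_1[s_3] = 0*1/6 + 1*1/4 + 0*5/12 = 1/4
d_1 = (s_1=1/12, s_2=2/3, s_3=1/4)
  d_2[s_1] = 1/12*3/4 + 2/3*1/12 + 1/4*1/12 = 5/36
  d_2[s_2] = 1/12*1/12 + 2/3*2/3 + 1/4*1/2 = 83/144
  d_2[s_3] = 1/12*1/6 + 2/3*1/4 + 1/4*5/12 = 41/144
d_2 = (s_1=5/36, s_2=83/144, s_3=41/144)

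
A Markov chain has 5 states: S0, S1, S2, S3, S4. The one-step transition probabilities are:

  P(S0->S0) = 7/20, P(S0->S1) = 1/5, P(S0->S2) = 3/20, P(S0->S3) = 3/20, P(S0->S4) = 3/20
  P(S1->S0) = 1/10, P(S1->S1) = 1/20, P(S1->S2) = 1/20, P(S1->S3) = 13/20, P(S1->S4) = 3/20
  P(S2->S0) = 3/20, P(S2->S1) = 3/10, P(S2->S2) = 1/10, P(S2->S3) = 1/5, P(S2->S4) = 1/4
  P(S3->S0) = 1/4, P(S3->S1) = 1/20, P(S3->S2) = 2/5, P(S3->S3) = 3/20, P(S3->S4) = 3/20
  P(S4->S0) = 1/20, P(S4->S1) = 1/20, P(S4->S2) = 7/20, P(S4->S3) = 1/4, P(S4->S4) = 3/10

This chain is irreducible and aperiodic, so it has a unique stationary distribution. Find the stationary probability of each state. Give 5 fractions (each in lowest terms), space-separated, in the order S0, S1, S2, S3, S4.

Answer: 31082/168189 22661/168189 38357/168189 41896/168189 34193/168189

Derivation:
The stationary distribution satisfies pi = pi * P, i.e.:
  pi_S0 = 7/20*pi_S0 + 1/10*pi_S1 + 3/20*pi_S2 + 1/4*pi_S3 + 1/20*pi_S4
  pi_S1 = 1/5*pi_S0 + 1/20*pi_S1 + 3/10*pi_S2 + 1/20*pi_S3 + 1/20*pi_S4
  pi_S2 = 3/20*pi_S0 + 1/20*pi_S1 + 1/10*pi_S2 + 2/5*pi_S3 + 7/20*pi_S4
  pi_S3 = 3/20*pi_S0 + 13/20*pi_S1 + 1/5*pi_S2 + 3/20*pi_S3 + 1/4*pi_S4
  pi_S4 = 3/20*pi_S0 + 3/20*pi_S1 + 1/4*pi_S2 + 3/20*pi_S3 + 3/10*pi_S4
with normalization: pi_S0 + pi_S1 + pi_S2 + pi_S3 + pi_S4 = 1.

Using the first 4 balance equations plus normalization, the linear system A*pi = b is:
  [-13/20, 1/10, 3/20, 1/4, 1/20] . pi = 0
  [1/5, -19/20, 3/10, 1/20, 1/20] . pi = 0
  [3/20, 1/20, -9/10, 2/5, 7/20] . pi = 0
  [3/20, 13/20, 1/5, -17/20, 1/4] . pi = 0
  [1, 1, 1, 1, 1] . pi = 1

Solving yields:
  pi_S0 = 31082/168189
  pi_S1 = 22661/168189
  pi_S2 = 38357/168189
  pi_S3 = 41896/168189
  pi_S4 = 34193/168189

Verification (pi * P):
  31082/168189*7/20 + 22661/168189*1/10 + 38357/168189*3/20 + 41896/168189*1/4 + 34193/168189*1/20 = 31082/168189 = pi_S0  (ok)
  31082/168189*1/5 + 22661/168189*1/20 + 38357/168189*3/10 + 41896/168189*1/20 + 34193/168189*1/20 = 22661/168189 = pi_S1  (ok)
  31082/168189*3/20 + 22661/168189*1/20 + 38357/168189*1/10 + 41896/168189*2/5 + 34193/168189*7/20 = 38357/168189 = pi_S2  (ok)
  31082/168189*3/20 + 22661/168189*13/20 + 38357/168189*1/5 + 41896/168189*3/20 + 34193/168189*1/4 = 41896/168189 = pi_S3  (ok)
  31082/168189*3/20 + 22661/168189*3/20 + 38357/168189*1/4 + 41896/168189*3/20 + 34193/168189*3/10 = 34193/168189 = pi_S4  (ok)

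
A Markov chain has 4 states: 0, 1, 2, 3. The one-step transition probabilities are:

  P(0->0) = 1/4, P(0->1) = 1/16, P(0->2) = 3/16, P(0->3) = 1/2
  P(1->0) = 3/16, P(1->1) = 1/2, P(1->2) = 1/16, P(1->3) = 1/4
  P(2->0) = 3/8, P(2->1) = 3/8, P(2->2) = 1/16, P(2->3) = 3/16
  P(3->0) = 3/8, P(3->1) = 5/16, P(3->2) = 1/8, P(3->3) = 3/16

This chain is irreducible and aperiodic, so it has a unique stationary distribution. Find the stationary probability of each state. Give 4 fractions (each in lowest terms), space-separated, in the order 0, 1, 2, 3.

The stationary distribution satisfies pi = pi * P, i.e.:
  pi_0 = 1/4*pi_0 + 3/16*pi_1 + 3/8*pi_2 + 3/8*pi_3
  pi_1 = 1/16*pi_0 + 1/2*pi_1 + 3/8*pi_2 + 5/16*pi_3
  pi_2 = 3/16*pi_0 + 1/16*pi_1 + 1/16*pi_2 + 1/8*pi_3
  pi_3 = 1/2*pi_0 + 1/4*pi_1 + 3/16*pi_2 + 3/16*pi_3
with normalization: pi_0 + pi_1 + pi_2 + pi_3 = 1.

Using the first 3 balance equations plus normalization, the linear system A*pi = b is:
  [-3/4, 3/16, 3/8, 3/8] . pi = 0
  [1/16, -1/2, 3/8, 5/16] . pi = 0
  [3/16, 1/16, -15/16, 1/8] . pi = 0
  [1, 1, 1, 1] . pi = 1

Solving yields:
  pi_0 = 357/1265
  pi_1 = 388/1265
  pi_2 = 147/1265
  pi_3 = 373/1265

Verification (pi * P):
  357/1265*1/4 + 388/1265*3/16 + 147/1265*3/8 + 373/1265*3/8 = 357/1265 = pi_0  (ok)
  357/1265*1/16 + 388/1265*1/2 + 147/1265*3/8 + 373/1265*5/16 = 388/1265 = pi_1  (ok)
  357/1265*3/16 + 388/1265*1/16 + 147/1265*1/16 + 373/1265*1/8 = 147/1265 = pi_2  (ok)
  357/1265*1/2 + 388/1265*1/4 + 147/1265*3/16 + 373/1265*3/16 = 373/1265 = pi_3  (ok)

Answer: 357/1265 388/1265 147/1265 373/1265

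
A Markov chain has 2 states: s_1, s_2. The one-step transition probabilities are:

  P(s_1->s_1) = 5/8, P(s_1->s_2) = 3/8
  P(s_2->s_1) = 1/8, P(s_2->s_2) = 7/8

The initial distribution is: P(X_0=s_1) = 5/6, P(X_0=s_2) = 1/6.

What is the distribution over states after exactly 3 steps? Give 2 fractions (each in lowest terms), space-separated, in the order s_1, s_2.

Answer: 31/96 65/96

Derivation:
Propagating the distribution step by step (d_{t+1} = d_t * P):
d_0 = (s_1=5/6, s_2=1/6)
  d_1[s_1] = 5/6*5/8 + 1/6*1/8 = 13/24
  d_1[s_2] = 5/6*3/8 + 1/6*7/8 = 11/24
d_1 = (s_1=13/24, s_2=11/24)
  d_2[s_1] = 13/24*5/8 + 11/24*1/8 = 19/48
  d_2[s_2] = 13/24*3/8 + 11/24*7/8 = 29/48
d_2 = (s_1=19/48, s_2=29/48)
  d_3[s_1] = 19/48*5/8 + 29/48*1/8 = 31/96
  d_3[s_2] = 19/48*3/8 + 29/48*7/8 = 65/96
d_3 = (s_1=31/96, s_2=65/96)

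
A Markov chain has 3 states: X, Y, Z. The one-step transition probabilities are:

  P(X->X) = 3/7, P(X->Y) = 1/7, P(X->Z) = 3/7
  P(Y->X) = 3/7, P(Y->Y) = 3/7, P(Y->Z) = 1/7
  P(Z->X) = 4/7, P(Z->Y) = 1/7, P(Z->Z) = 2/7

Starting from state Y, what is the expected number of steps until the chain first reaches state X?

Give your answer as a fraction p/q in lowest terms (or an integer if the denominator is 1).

Let h_i = expected steps to first reach X from state i.
Boundary: h_X = 0.
First-step equations for the other states:
  h_Y = 1 + 3/7*h_X + 3/7*h_Y + 1/7*h_Z
  h_Z = 1 + 4/7*h_X + 1/7*h_Y + 2/7*h_Z

Substituting h_X = 0 and rearranging gives the linear system (I - Q) h = 1:
  [4/7, -1/7] . (h_Y, h_Z) = 1
  [-1/7, 5/7] . (h_Y, h_Z) = 1

Solving yields:
  h_Y = 42/19
  h_Z = 35/19

Starting state is Y, so the expected hitting time is h_Y = 42/19.

Answer: 42/19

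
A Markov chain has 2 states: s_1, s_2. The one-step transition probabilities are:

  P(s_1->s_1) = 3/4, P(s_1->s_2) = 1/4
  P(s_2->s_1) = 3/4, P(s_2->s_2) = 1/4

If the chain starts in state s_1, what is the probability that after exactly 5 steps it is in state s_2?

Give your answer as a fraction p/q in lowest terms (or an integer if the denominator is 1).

Computing P^5 by repeated multiplication:
P^1 =
  s_1: [3/4, 1/4]
  s_2: [3/4, 1/4]
P^2 =
  s_1: [3/4, 1/4]
  s_2: [3/4, 1/4]
P^3 =
  s_1: [3/4, 1/4]
  s_2: [3/4, 1/4]
P^4 =
  s_1: [3/4, 1/4]
  s_2: [3/4, 1/4]
P^5 =
  s_1: [3/4, 1/4]
  s_2: [3/4, 1/4]

(P^5)[s_1 -> s_2] = 1/4

Answer: 1/4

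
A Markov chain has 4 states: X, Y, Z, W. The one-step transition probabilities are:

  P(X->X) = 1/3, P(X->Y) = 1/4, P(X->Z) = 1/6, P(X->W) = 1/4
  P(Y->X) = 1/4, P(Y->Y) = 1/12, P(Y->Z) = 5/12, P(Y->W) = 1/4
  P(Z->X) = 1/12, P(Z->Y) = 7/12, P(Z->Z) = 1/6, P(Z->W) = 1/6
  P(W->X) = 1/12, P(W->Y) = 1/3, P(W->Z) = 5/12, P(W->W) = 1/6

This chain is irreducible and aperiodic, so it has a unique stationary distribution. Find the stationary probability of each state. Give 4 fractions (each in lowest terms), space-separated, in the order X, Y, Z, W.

The stationary distribution satisfies pi = pi * P, i.e.:
  pi_X = 1/3*pi_X + 1/4*pi_Y + 1/12*pi_Z + 1/12*pi_W
  pi_Y = 1/4*pi_X + 1/12*pi_Y + 7/12*pi_Z + 1/3*pi_W
  pi_Z = 1/6*pi_X + 5/12*pi_Y + 1/6*pi_Z + 5/12*pi_W
  pi_W = 1/4*pi_X + 1/4*pi_Y + 1/6*pi_Z + 1/6*pi_W
with normalization: pi_X + pi_Y + pi_Z + pi_W = 1.

Using the first 3 balance equations plus normalization, the linear system A*pi = b is:
  [-2/3, 1/4, 1/12, 1/12] . pi = 0
  [1/4, -11/12, 7/12, 1/3] . pi = 0
  [1/6, 5/12, -5/6, 5/12] . pi = 0
  [1, 1, 1, 1] . pi = 1

Solving yields:
  pi_X = 125/691
  pi_Y = 217/691
  pi_Z = 616/2073
  pi_W = 431/2073

Verification (pi * P):
  125/691*1/3 + 217/691*1/4 + 616/2073*1/12 + 431/2073*1/12 = 125/691 = pi_X  (ok)
  125/691*1/4 + 217/691*1/12 + 616/2073*7/12 + 431/2073*1/3 = 217/691 = pi_Y  (ok)
  125/691*1/6 + 217/691*5/12 + 616/2073*1/6 + 431/2073*5/12 = 616/2073 = pi_Z  (ok)
  125/691*1/4 + 217/691*1/4 + 616/2073*1/6 + 431/2073*1/6 = 431/2073 = pi_W  (ok)

Answer: 125/691 217/691 616/2073 431/2073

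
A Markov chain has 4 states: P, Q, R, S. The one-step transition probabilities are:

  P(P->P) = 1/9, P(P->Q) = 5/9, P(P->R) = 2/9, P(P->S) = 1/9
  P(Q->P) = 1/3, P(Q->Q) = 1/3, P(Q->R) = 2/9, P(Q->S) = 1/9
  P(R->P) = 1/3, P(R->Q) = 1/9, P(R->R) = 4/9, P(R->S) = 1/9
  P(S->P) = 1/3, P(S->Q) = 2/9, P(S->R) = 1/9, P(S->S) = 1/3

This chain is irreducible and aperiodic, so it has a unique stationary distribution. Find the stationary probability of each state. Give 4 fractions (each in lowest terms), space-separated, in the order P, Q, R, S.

The stationary distribution satisfies pi = pi * P, i.e.:
  pi_P = 1/9*pi_P + 1/3*pi_Q + 1/3*pi_R + 1/3*pi_S
  pi_Q = 5/9*pi_P + 1/3*pi_Q + 1/9*pi_R + 2/9*pi_S
  pi_R = 2/9*pi_P + 2/9*pi_Q + 4/9*pi_R + 1/9*pi_S
  pi_S = 1/9*pi_P + 1/9*pi_Q + 1/9*pi_R + 1/3*pi_S
with normalization: pi_P + pi_Q + pi_R + pi_S = 1.

Using the first 3 balance equations plus normalization, the linear system A*pi = b is:
  [-8/9, 1/3, 1/3, 1/3] . pi = 0
  [5/9, -2/3, 1/9, 2/9] . pi = 0
  [2/9, 2/9, -5/9, 1/9] . pi = 0
  [1, 1, 1, 1] . pi = 1

Solving yields:
  pi_P = 3/11
  pi_Q = 172/539
  pi_R = 13/49
  pi_S = 1/7

Verification (pi * P):
  3/11*1/9 + 172/539*1/3 + 13/49*1/3 + 1/7*1/3 = 3/11 = pi_P  (ok)
  3/11*5/9 + 172/539*1/3 + 13/49*1/9 + 1/7*2/9 = 172/539 = pi_Q  (ok)
  3/11*2/9 + 172/539*2/9 + 13/49*4/9 + 1/7*1/9 = 13/49 = pi_R  (ok)
  3/11*1/9 + 172/539*1/9 + 13/49*1/9 + 1/7*1/3 = 1/7 = pi_S  (ok)

Answer: 3/11 172/539 13/49 1/7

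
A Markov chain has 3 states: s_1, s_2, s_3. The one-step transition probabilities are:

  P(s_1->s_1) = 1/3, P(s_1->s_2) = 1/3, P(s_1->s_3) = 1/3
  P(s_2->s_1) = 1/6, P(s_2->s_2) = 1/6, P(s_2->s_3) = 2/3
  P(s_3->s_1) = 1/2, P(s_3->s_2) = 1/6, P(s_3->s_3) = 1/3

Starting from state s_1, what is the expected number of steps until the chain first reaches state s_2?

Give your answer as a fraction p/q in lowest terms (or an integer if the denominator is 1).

Answer: 18/5

Derivation:
Let h_i = expected steps to first reach s_2 from state i.
Boundary: h_s_2 = 0.
First-step equations for the other states:
  h_s_1 = 1 + 1/3*h_s_1 + 1/3*h_s_2 + 1/3*h_s_3
  h_s_3 = 1 + 1/2*h_s_1 + 1/6*h_s_2 + 1/3*h_s_3

Substituting h_s_2 = 0 and rearranging gives the linear system (I - Q) h = 1:
  [2/3, -1/3] . (h_s_1, h_s_3) = 1
  [-1/2, 2/3] . (h_s_1, h_s_3) = 1

Solving yields:
  h_s_1 = 18/5
  h_s_3 = 21/5

Starting state is s_1, so the expected hitting time is h_s_1 = 18/5.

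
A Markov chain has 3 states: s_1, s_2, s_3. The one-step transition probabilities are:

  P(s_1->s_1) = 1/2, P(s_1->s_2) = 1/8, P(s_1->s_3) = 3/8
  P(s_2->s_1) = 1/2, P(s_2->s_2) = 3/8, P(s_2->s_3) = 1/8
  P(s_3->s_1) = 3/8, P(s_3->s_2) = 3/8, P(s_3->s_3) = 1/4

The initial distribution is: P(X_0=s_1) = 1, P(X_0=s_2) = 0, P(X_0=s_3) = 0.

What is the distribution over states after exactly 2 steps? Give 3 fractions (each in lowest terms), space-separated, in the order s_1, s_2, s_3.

Propagating the distribution step by step (d_{t+1} = d_t * P):
d_0 = (s_1=1, s_2=0, s_3=0)
  d_1[s_1] = 1*1/2 + 0*1/2 + 0*3/8 = 1/2
  d_1[s_2] = 1*1/8 + 0*3/8 + 0*3/8 = 1/8
  d_1[s_3] = 1*3/8 + 0*1/8 + 0*1/4 = 3/8
d_1 = (s_1=1/2, s_2=1/8, s_3=3/8)
  d_2[s_1] = 1/2*1/2 + 1/8*1/2 + 3/8*3/8 = 29/64
  d_2[s_2] = 1/2*1/8 + 1/8*3/8 + 3/8*3/8 = 1/4
  d_2[s_3] = 1/2*3/8 + 1/8*1/8 + 3/8*1/4 = 19/64
d_2 = (s_1=29/64, s_2=1/4, s_3=19/64)

Answer: 29/64 1/4 19/64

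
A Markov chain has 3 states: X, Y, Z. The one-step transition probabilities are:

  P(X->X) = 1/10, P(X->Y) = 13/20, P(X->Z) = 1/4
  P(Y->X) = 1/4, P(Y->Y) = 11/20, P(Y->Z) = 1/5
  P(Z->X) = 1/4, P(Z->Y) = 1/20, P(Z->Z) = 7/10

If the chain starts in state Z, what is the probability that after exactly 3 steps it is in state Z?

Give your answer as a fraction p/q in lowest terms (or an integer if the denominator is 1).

Answer: 787/1600

Derivation:
Computing P^3 by repeated multiplication:
P^1 =
  X: [1/10, 13/20, 1/4]
  Y: [1/4, 11/20, 1/5]
  Z: [1/4, 1/20, 7/10]
P^2 =
  X: [47/200, 87/200, 33/100]
  Y: [17/80, 19/40, 5/16]
  Z: [17/80, 9/40, 9/16]
P^3 =
  X: [859/4000, 817/2000, 1507/4000]
  Y: [349/1600, 83/200, 587/1600]
  Z: [349/1600, 29/100, 787/1600]

(P^3)[Z -> Z] = 787/1600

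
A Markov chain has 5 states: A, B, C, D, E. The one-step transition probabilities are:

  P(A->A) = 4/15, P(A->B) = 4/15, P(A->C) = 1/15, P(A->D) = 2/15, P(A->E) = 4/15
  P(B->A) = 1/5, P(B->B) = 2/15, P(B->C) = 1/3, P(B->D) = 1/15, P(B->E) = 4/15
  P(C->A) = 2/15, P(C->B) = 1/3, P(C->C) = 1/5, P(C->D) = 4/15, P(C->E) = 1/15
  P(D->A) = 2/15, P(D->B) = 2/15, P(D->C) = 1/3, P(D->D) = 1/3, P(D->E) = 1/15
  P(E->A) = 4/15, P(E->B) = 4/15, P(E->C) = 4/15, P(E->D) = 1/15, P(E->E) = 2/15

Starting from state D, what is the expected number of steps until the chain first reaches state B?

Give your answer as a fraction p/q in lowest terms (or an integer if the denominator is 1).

Let h_i = expected steps to first reach B from state i.
Boundary: h_B = 0.
First-step equations for the other states:
  h_A = 1 + 4/15*h_A + 4/15*h_B + 1/15*h_C + 2/15*h_D + 4/15*h_E
  h_C = 1 + 2/15*h_A + 1/3*h_B + 1/5*h_C + 4/15*h_D + 1/15*h_E
  h_D = 1 + 2/15*h_A + 2/15*h_B + 1/3*h_C + 1/3*h_D + 1/15*h_E
  h_E = 1 + 4/15*h_A + 4/15*h_B + 4/15*h_C + 1/15*h_D + 2/15*h_E

Substituting h_B = 0 and rearranging gives the linear system (I - Q) h = 1:
  [11/15, -1/15, -2/15, -4/15] . (h_A, h_C, h_D, h_E) = 1
  [-2/15, 4/5, -4/15, -1/15] . (h_A, h_C, h_D, h_E) = 1
  [-2/15, -1/3, 2/3, -1/15] . (h_A, h_C, h_D, h_E) = 1
  [-4/15, -4/15, -1/15, 13/15] . (h_A, h_C, h_D, h_E) = 1

Solving yields:
  h_A = 12955/3291
  h_C = 12320/3291
  h_D = 14960/3291
  h_E = 12725/3291

Starting state is D, so the expected hitting time is h_D = 14960/3291.

Answer: 14960/3291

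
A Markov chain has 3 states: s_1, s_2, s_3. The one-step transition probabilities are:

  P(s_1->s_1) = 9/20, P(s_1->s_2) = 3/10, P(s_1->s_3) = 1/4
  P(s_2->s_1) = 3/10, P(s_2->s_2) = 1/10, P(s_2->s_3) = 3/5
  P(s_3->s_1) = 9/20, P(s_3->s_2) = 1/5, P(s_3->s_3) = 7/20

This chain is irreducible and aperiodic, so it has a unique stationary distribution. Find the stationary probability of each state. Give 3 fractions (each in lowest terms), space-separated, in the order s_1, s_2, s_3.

Answer: 93/223 49/223 81/223

Derivation:
The stationary distribution satisfies pi = pi * P, i.e.:
  pi_s_1 = 9/20*pi_s_1 + 3/10*pi_s_2 + 9/20*pi_s_3
  pi_s_2 = 3/10*pi_s_1 + 1/10*pi_s_2 + 1/5*pi_s_3
  pi_s_3 = 1/4*pi_s_1 + 3/5*pi_s_2 + 7/20*pi_s_3
with normalization: pi_s_1 + pi_s_2 + pi_s_3 = 1.

Using the first 2 balance equations plus normalization, the linear system A*pi = b is:
  [-11/20, 3/10, 9/20] . pi = 0
  [3/10, -9/10, 1/5] . pi = 0
  [1, 1, 1] . pi = 1

Solving yields:
  pi_s_1 = 93/223
  pi_s_2 = 49/223
  pi_s_3 = 81/223

Verification (pi * P):
  93/223*9/20 + 49/223*3/10 + 81/223*9/20 = 93/223 = pi_s_1  (ok)
  93/223*3/10 + 49/223*1/10 + 81/223*1/5 = 49/223 = pi_s_2  (ok)
  93/223*1/4 + 49/223*3/5 + 81/223*7/20 = 81/223 = pi_s_3  (ok)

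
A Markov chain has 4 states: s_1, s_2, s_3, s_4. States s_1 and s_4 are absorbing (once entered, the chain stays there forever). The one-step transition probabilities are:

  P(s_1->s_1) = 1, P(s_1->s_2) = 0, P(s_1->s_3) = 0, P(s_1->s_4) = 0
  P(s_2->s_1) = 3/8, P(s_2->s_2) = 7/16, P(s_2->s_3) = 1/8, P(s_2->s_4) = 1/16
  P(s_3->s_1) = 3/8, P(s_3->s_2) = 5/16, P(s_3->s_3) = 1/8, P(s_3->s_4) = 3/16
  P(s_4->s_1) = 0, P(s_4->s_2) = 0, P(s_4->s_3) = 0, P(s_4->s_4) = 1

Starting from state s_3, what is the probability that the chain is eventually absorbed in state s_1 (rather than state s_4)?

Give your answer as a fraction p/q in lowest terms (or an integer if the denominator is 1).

Answer: 21/29

Derivation:
Let a_i = P(absorbed in s_1 | start in state i).
Boundary conditions: a_s_1 = 1, a_s_4 = 0.
For each transient state i, a_i = sum_j P(i->j) * a_j:
  a_s_2 = 3/8*a_s_1 + 7/16*a_s_2 + 1/8*a_s_3 + 1/16*a_s_4
  a_s_3 = 3/8*a_s_1 + 5/16*a_s_2 + 1/8*a_s_3 + 3/16*a_s_4

Substituting a_s_1 = 1 and a_s_4 = 0, rearrange to (I - Q) a = r where r[i] = P(i -> s_1):
  [9/16, -1/8] . (a_s_2, a_s_3) = 3/8
  [-5/16, 7/8] . (a_s_2, a_s_3) = 3/8

Solving yields:
  a_s_2 = 24/29
  a_s_3 = 21/29

Starting state is s_3, so the absorption probability is a_s_3 = 21/29.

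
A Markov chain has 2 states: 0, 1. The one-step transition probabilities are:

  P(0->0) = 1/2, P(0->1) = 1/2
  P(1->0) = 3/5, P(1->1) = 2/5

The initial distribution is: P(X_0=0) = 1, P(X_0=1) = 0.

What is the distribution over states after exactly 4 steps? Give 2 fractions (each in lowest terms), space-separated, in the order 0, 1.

Propagating the distribution step by step (d_{t+1} = d_t * P):
d_0 = (0=1, 1=0)
  d_1[0] = 1*1/2 + 0*3/5 = 1/2
  d_1[1] = 1*1/2 + 0*2/5 = 1/2
d_1 = (0=1/2, 1=1/2)
  d_2[0] = 1/2*1/2 + 1/2*3/5 = 11/20
  d_2[1] = 1/2*1/2 + 1/2*2/5 = 9/20
d_2 = (0=11/20, 1=9/20)
  d_3[0] = 11/20*1/2 + 9/20*3/5 = 109/200
  d_3[1] = 11/20*1/2 + 9/20*2/5 = 91/200
d_3 = (0=109/200, 1=91/200)
  d_4[0] = 109/200*1/2 + 91/200*3/5 = 1091/2000
  d_4[1] = 109/200*1/2 + 91/200*2/5 = 909/2000
d_4 = (0=1091/2000, 1=909/2000)

Answer: 1091/2000 909/2000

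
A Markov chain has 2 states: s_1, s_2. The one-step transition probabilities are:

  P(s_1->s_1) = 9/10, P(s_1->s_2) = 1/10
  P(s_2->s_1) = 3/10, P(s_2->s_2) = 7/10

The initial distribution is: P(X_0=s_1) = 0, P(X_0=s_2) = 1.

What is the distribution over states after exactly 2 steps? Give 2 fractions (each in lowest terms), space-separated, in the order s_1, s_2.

Propagating the distribution step by step (d_{t+1} = d_t * P):
d_0 = (s_1=0, s_2=1)
  d_1[s_1] = 0*9/10 + 1*3/10 = 3/10
  d_1[s_2] = 0*1/10 + 1*7/10 = 7/10
d_1 = (s_1=3/10, s_2=7/10)
  d_2[s_1] = 3/10*9/10 + 7/10*3/10 = 12/25
  d_2[s_2] = 3/10*1/10 + 7/10*7/10 = 13/25
d_2 = (s_1=12/25, s_2=13/25)

Answer: 12/25 13/25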